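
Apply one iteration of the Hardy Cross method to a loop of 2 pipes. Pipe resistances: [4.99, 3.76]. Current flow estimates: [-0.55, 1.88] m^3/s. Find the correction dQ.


Numerator terms (r*Q*|Q|): 4.99*-0.55*|-0.55| = -1.5095; 3.76*1.88*|1.88| = 13.2893.
Sum of numerator = 11.7799.
Denominator terms (r*|Q|): 4.99*|-0.55| = 2.7445; 3.76*|1.88| = 7.0688.
2 * sum of denominator = 2 * 9.8133 = 19.6266.
dQ = -11.7799 / 19.6266 = -0.6002 m^3/s.

-0.6002


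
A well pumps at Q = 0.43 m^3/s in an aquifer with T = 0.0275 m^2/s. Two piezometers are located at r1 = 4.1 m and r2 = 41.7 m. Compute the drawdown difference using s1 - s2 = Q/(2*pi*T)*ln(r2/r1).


Thiem equation: s1 - s2 = Q/(2*pi*T) * ln(r2/r1).
ln(r2/r1) = ln(41.7/4.1) = 2.3195.
Q/(2*pi*T) = 0.43 / (2*pi*0.0275) = 0.43 / 0.1728 = 2.4886.
s1 - s2 = 2.4886 * 2.3195 = 5.7724 m.

5.7724


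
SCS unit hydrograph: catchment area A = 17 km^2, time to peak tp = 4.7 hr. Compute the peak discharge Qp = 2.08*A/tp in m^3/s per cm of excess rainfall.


SCS formula: Qp = 2.08 * A / tp.
Qp = 2.08 * 17 / 4.7
   = 35.36 / 4.7
   = 7.52 m^3/s per cm.

7.52


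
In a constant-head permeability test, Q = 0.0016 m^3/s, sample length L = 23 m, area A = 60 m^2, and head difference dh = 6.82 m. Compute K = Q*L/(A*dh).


From K = Q*L / (A*dh):
Numerator: Q*L = 0.0016 * 23 = 0.0368.
Denominator: A*dh = 60 * 6.82 = 409.2.
K = 0.0368 / 409.2 = 9e-05 m/s.

9e-05


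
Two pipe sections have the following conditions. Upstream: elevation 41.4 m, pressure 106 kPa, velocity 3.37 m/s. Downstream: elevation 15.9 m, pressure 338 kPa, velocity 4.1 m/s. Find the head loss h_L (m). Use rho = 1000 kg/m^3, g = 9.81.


Total head at each section: H = z + p/(rho*g) + V^2/(2g).
H1 = 41.4 + 106*1000/(1000*9.81) + 3.37^2/(2*9.81)
   = 41.4 + 10.805 + 0.5788
   = 52.784 m.
H2 = 15.9 + 338*1000/(1000*9.81) + 4.1^2/(2*9.81)
   = 15.9 + 34.455 + 0.8568
   = 51.211 m.
h_L = H1 - H2 = 52.784 - 51.211 = 1.573 m.

1.573


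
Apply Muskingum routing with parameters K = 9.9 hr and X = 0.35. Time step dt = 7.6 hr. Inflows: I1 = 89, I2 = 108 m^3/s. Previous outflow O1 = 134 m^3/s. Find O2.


Muskingum coefficients:
denom = 2*K*(1-X) + dt = 2*9.9*(1-0.35) + 7.6 = 20.47.
C0 = (dt - 2*K*X)/denom = (7.6 - 2*9.9*0.35)/20.47 = 0.0327.
C1 = (dt + 2*K*X)/denom = (7.6 + 2*9.9*0.35)/20.47 = 0.7098.
C2 = (2*K*(1-X) - dt)/denom = 0.2574.
O2 = C0*I2 + C1*I1 + C2*O1
   = 0.0327*108 + 0.7098*89 + 0.2574*134
   = 101.21 m^3/s.

101.21


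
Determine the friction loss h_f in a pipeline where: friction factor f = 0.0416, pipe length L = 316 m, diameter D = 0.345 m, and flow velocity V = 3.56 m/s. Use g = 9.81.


Darcy-Weisbach equation: h_f = f * (L/D) * V^2/(2g).
f * L/D = 0.0416 * 316/0.345 = 38.1032.
V^2/(2g) = 3.56^2 / (2*9.81) = 12.6736 / 19.62 = 0.646 m.
h_f = 38.1032 * 0.646 = 24.613 m.

24.613


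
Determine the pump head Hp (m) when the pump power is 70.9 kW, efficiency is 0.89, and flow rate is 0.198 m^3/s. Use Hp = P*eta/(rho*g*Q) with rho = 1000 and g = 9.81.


Pump head formula: Hp = P * eta / (rho * g * Q).
Numerator: P * eta = 70.9 * 1000 * 0.89 = 63101.0 W.
Denominator: rho * g * Q = 1000 * 9.81 * 0.198 = 1942.38.
Hp = 63101.0 / 1942.38 = 32.49 m.

32.49


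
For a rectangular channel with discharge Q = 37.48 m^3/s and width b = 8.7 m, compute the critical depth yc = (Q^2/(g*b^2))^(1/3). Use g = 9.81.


Using yc = (Q^2 / (g * b^2))^(1/3):
Q^2 = 37.48^2 = 1404.75.
g * b^2 = 9.81 * 8.7^2 = 9.81 * 75.69 = 742.52.
Q^2 / (g*b^2) = 1404.75 / 742.52 = 1.8919.
yc = 1.8919^(1/3) = 1.2368 m.

1.2368


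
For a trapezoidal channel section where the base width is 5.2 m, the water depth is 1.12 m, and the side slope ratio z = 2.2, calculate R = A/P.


For a trapezoidal section with side slope z:
A = (b + z*y)*y = (5.2 + 2.2*1.12)*1.12 = 8.584 m^2.
P = b + 2*y*sqrt(1 + z^2) = 5.2 + 2*1.12*sqrt(1 + 2.2^2) = 10.613 m.
R = A/P = 8.584 / 10.613 = 0.8088 m.

0.8088


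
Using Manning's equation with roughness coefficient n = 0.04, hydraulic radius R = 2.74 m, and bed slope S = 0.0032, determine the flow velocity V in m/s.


Manning's equation gives V = (1/n) * R^(2/3) * S^(1/2).
First, compute R^(2/3) = 2.74^(2/3) = 1.9581.
Next, S^(1/2) = 0.0032^(1/2) = 0.056569.
Then 1/n = 1/0.04 = 25.0.
V = 25.0 * 1.9581 * 0.056569 = 2.7692 m/s.

2.7692


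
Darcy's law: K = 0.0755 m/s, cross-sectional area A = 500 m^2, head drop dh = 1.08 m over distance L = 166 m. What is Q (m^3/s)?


Darcy's law: Q = K * A * i, where i = dh/L.
Hydraulic gradient i = 1.08 / 166 = 0.006506.
Q = 0.0755 * 500 * 0.006506
  = 0.2456 m^3/s.

0.2456


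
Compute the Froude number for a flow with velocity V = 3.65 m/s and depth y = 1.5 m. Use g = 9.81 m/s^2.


The Froude number is defined as Fr = V / sqrt(g*y).
g*y = 9.81 * 1.5 = 14.715.
sqrt(g*y) = sqrt(14.715) = 3.836.
Fr = 3.65 / 3.836 = 0.9515.

0.9515


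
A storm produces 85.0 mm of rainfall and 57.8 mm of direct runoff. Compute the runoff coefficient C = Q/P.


The runoff coefficient C = runoff depth / rainfall depth.
C = 57.8 / 85.0
  = 0.68.

0.68


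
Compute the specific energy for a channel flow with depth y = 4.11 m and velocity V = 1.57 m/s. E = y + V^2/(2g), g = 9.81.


Specific energy E = y + V^2/(2g).
Velocity head = V^2/(2g) = 1.57^2 / (2*9.81) = 2.4649 / 19.62 = 0.1256 m.
E = 4.11 + 0.1256 = 4.2356 m.

4.2356


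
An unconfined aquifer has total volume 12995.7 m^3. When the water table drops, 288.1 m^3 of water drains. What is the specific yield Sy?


Specific yield Sy = Volume drained / Total volume.
Sy = 288.1 / 12995.7
   = 0.0222.

0.0222


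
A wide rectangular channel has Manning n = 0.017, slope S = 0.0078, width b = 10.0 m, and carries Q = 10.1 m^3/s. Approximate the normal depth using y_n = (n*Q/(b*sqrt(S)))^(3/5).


We use the wide-channel approximation y_n = (n*Q/(b*sqrt(S)))^(3/5).
sqrt(S) = sqrt(0.0078) = 0.088318.
Numerator: n*Q = 0.017 * 10.1 = 0.1717.
Denominator: b*sqrt(S) = 10.0 * 0.088318 = 0.88318.
arg = 0.1944.
y_n = 0.1944^(3/5) = 0.3743 m.

0.3743


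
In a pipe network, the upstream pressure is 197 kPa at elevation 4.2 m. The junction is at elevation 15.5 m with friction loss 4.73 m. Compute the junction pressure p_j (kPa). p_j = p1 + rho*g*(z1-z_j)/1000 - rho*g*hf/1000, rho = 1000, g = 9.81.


Junction pressure: p_j = p1 + rho*g*(z1 - z_j)/1000 - rho*g*hf/1000.
Elevation term = 1000*9.81*(4.2 - 15.5)/1000 = -110.853 kPa.
Friction term = 1000*9.81*4.73/1000 = 46.401 kPa.
p_j = 197 + -110.853 - 46.401 = 39.75 kPa.

39.75


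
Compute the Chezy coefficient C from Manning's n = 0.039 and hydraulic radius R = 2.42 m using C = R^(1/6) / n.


The Chezy coefficient relates to Manning's n through C = R^(1/6) / n.
R^(1/6) = 2.42^(1/6) = 1.158695.
C = 1.158695 / 0.039 = 29.71 m^(1/2)/s.

29.71


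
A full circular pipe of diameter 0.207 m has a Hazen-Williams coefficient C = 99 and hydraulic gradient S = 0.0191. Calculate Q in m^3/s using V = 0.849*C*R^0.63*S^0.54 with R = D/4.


For a full circular pipe, R = D/4 = 0.207/4 = 0.0517 m.
V = 0.849 * 99 * 0.0517^0.63 * 0.0191^0.54
  = 0.849 * 99 * 0.154797 * 0.117966
  = 1.5348 m/s.
Pipe area A = pi*D^2/4 = pi*0.207^2/4 = 0.0337 m^2.
Q = A * V = 0.0337 * 1.5348 = 0.0517 m^3/s.

0.0517


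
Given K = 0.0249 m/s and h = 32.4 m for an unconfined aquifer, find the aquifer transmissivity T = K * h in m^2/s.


Transmissivity is defined as T = K * h.
T = 0.0249 * 32.4
  = 0.8068 m^2/s.

0.8068


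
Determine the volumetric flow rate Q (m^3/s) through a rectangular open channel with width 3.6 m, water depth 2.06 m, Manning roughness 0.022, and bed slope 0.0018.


For a rectangular channel, the cross-sectional area A = b * y = 3.6 * 2.06 = 7.42 m^2.
The wetted perimeter P = b + 2y = 3.6 + 2*2.06 = 7.72 m.
Hydraulic radius R = A/P = 7.42/7.72 = 0.9606 m.
Velocity V = (1/n)*R^(2/3)*S^(1/2) = (1/0.022)*0.9606^(2/3)*0.0018^(1/2) = 1.8775 m/s.
Discharge Q = A * V = 7.42 * 1.8775 = 13.924 m^3/s.

13.924


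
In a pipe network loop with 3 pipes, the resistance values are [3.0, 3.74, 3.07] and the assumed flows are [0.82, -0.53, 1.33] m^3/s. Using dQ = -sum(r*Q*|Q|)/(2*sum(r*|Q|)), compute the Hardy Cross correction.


Numerator terms (r*Q*|Q|): 3.0*0.82*|0.82| = 2.0172; 3.74*-0.53*|-0.53| = -1.0506; 3.07*1.33*|1.33| = 5.4305.
Sum of numerator = 6.3972.
Denominator terms (r*|Q|): 3.0*|0.82| = 2.46; 3.74*|-0.53| = 1.9822; 3.07*|1.33| = 4.0831.
2 * sum of denominator = 2 * 8.5253 = 17.0506.
dQ = -6.3972 / 17.0506 = -0.3752 m^3/s.

-0.3752


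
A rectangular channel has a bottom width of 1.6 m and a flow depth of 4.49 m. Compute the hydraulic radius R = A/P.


For a rectangular section:
Flow area A = b * y = 1.6 * 4.49 = 7.18 m^2.
Wetted perimeter P = b + 2y = 1.6 + 2*4.49 = 10.58 m.
Hydraulic radius R = A/P = 7.18 / 10.58 = 0.679 m.

0.679


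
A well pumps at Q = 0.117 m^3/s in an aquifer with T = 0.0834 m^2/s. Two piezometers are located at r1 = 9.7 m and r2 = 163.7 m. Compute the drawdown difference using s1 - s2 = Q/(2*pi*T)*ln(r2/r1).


Thiem equation: s1 - s2 = Q/(2*pi*T) * ln(r2/r1).
ln(r2/r1) = ln(163.7/9.7) = 2.8259.
Q/(2*pi*T) = 0.117 / (2*pi*0.0834) = 0.117 / 0.524 = 0.2233.
s1 - s2 = 0.2233 * 2.8259 = 0.631 m.

0.631


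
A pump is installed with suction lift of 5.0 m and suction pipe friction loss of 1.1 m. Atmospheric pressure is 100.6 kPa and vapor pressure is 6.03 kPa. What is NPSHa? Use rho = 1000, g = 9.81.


NPSHa = p_atm/(rho*g) - z_s - hf_s - p_vap/(rho*g).
p_atm/(rho*g) = 100.6*1000 / (1000*9.81) = 10.255 m.
p_vap/(rho*g) = 6.03*1000 / (1000*9.81) = 0.615 m.
NPSHa = 10.255 - 5.0 - 1.1 - 0.615
      = 3.54 m.

3.54


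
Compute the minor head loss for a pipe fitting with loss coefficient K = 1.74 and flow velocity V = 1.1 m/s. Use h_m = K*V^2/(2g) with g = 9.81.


Minor loss formula: h_m = K * V^2/(2g).
V^2 = 1.1^2 = 1.21.
V^2/(2g) = 1.21 / 19.62 = 0.0617 m.
h_m = 1.74 * 0.0617 = 0.1073 m.

0.1073


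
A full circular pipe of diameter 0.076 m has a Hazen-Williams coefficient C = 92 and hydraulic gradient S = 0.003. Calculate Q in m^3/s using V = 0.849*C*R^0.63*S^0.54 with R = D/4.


For a full circular pipe, R = D/4 = 0.076/4 = 0.019 m.
V = 0.849 * 92 * 0.019^0.63 * 0.003^0.54
  = 0.849 * 92 * 0.082341 * 0.043416
  = 0.2792 m/s.
Pipe area A = pi*D^2/4 = pi*0.076^2/4 = 0.0045 m^2.
Q = A * V = 0.0045 * 0.2792 = 0.0013 m^3/s.

0.0013


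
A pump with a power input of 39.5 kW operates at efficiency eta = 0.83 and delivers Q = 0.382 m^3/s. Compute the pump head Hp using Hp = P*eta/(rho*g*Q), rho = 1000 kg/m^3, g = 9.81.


Pump head formula: Hp = P * eta / (rho * g * Q).
Numerator: P * eta = 39.5 * 1000 * 0.83 = 32785.0 W.
Denominator: rho * g * Q = 1000 * 9.81 * 0.382 = 3747.42.
Hp = 32785.0 / 3747.42 = 8.75 m.

8.75


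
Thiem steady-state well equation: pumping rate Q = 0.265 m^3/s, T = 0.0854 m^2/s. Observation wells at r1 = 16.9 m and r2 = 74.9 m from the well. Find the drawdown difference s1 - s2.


Thiem equation: s1 - s2 = Q/(2*pi*T) * ln(r2/r1).
ln(r2/r1) = ln(74.9/16.9) = 1.4888.
Q/(2*pi*T) = 0.265 / (2*pi*0.0854) = 0.265 / 0.5366 = 0.4939.
s1 - s2 = 0.4939 * 1.4888 = 0.7353 m.

0.7353


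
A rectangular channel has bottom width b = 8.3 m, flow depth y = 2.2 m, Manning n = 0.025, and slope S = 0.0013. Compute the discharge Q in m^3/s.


For a rectangular channel, the cross-sectional area A = b * y = 8.3 * 2.2 = 18.26 m^2.
The wetted perimeter P = b + 2y = 8.3 + 2*2.2 = 12.7 m.
Hydraulic radius R = A/P = 18.26/12.7 = 1.4378 m.
Velocity V = (1/n)*R^(2/3)*S^(1/2) = (1/0.025)*1.4378^(2/3)*0.0013^(1/2) = 1.8372 m/s.
Discharge Q = A * V = 18.26 * 1.8372 = 33.548 m^3/s.

33.548


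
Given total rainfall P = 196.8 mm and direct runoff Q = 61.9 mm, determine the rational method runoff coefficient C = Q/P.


The runoff coefficient C = runoff depth / rainfall depth.
C = 61.9 / 196.8
  = 0.3145.

0.3145


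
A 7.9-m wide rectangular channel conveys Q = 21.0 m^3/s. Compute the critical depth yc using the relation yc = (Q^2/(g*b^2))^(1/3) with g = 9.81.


Using yc = (Q^2 / (g * b^2))^(1/3):
Q^2 = 21.0^2 = 441.0.
g * b^2 = 9.81 * 7.9^2 = 9.81 * 62.41 = 612.24.
Q^2 / (g*b^2) = 441.0 / 612.24 = 0.7203.
yc = 0.7203^(1/3) = 0.8964 m.

0.8964


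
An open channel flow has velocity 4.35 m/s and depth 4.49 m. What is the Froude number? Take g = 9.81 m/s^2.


The Froude number is defined as Fr = V / sqrt(g*y).
g*y = 9.81 * 4.49 = 44.0469.
sqrt(g*y) = sqrt(44.0469) = 6.6368.
Fr = 4.35 / 6.6368 = 0.6554.

0.6554


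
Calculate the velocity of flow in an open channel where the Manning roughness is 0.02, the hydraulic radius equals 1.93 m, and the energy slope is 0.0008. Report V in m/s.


Manning's equation gives V = (1/n) * R^(2/3) * S^(1/2).
First, compute R^(2/3) = 1.93^(2/3) = 1.5501.
Next, S^(1/2) = 0.0008^(1/2) = 0.028284.
Then 1/n = 1/0.02 = 50.0.
V = 50.0 * 1.5501 * 0.028284 = 2.1922 m/s.

2.1922


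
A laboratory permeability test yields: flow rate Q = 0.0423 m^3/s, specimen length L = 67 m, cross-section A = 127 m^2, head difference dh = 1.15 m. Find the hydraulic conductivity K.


From K = Q*L / (A*dh):
Numerator: Q*L = 0.0423 * 67 = 2.8341.
Denominator: A*dh = 127 * 1.15 = 146.05.
K = 2.8341 / 146.05 = 0.019405 m/s.

0.019405


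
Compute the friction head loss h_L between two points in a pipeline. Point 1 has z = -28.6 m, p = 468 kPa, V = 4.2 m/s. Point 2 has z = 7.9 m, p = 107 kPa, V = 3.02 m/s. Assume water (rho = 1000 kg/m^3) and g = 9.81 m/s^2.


Total head at each section: H = z + p/(rho*g) + V^2/(2g).
H1 = -28.6 + 468*1000/(1000*9.81) + 4.2^2/(2*9.81)
   = -28.6 + 47.706 + 0.8991
   = 20.006 m.
H2 = 7.9 + 107*1000/(1000*9.81) + 3.02^2/(2*9.81)
   = 7.9 + 10.907 + 0.4649
   = 19.272 m.
h_L = H1 - H2 = 20.006 - 19.272 = 0.733 m.

0.733


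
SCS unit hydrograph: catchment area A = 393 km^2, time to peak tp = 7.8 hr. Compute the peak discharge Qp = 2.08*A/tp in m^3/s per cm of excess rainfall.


SCS formula: Qp = 2.08 * A / tp.
Qp = 2.08 * 393 / 7.8
   = 817.44 / 7.8
   = 104.8 m^3/s per cm.

104.8


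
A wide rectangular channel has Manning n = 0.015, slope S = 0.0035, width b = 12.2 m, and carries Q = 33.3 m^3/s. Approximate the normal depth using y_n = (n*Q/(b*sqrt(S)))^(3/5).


We use the wide-channel approximation y_n = (n*Q/(b*sqrt(S)))^(3/5).
sqrt(S) = sqrt(0.0035) = 0.059161.
Numerator: n*Q = 0.015 * 33.3 = 0.4995.
Denominator: b*sqrt(S) = 12.2 * 0.059161 = 0.721764.
arg = 0.6921.
y_n = 0.6921^(3/5) = 0.8018 m.

0.8018


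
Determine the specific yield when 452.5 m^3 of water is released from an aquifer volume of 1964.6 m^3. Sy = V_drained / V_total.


Specific yield Sy = Volume drained / Total volume.
Sy = 452.5 / 1964.6
   = 0.2303.

0.2303


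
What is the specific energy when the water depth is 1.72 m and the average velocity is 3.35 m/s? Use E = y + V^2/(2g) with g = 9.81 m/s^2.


Specific energy E = y + V^2/(2g).
Velocity head = V^2/(2g) = 3.35^2 / (2*9.81) = 11.2225 / 19.62 = 0.572 m.
E = 1.72 + 0.572 = 2.292 m.

2.292


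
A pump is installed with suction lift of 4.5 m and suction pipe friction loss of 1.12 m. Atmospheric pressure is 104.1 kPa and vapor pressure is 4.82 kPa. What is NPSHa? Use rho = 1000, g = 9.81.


NPSHa = p_atm/(rho*g) - z_s - hf_s - p_vap/(rho*g).
p_atm/(rho*g) = 104.1*1000 / (1000*9.81) = 10.612 m.
p_vap/(rho*g) = 4.82*1000 / (1000*9.81) = 0.491 m.
NPSHa = 10.612 - 4.5 - 1.12 - 0.491
      = 4.5 m.

4.5


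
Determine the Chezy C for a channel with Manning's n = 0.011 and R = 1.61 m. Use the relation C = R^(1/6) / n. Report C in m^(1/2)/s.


The Chezy coefficient relates to Manning's n through C = R^(1/6) / n.
R^(1/6) = 1.61^(1/6) = 1.082607.
C = 1.082607 / 0.011 = 98.42 m^(1/2)/s.

98.42


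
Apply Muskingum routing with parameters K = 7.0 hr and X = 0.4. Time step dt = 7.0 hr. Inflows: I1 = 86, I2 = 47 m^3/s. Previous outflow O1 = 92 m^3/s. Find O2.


Muskingum coefficients:
denom = 2*K*(1-X) + dt = 2*7.0*(1-0.4) + 7.0 = 15.4.
C0 = (dt - 2*K*X)/denom = (7.0 - 2*7.0*0.4)/15.4 = 0.0909.
C1 = (dt + 2*K*X)/denom = (7.0 + 2*7.0*0.4)/15.4 = 0.8182.
C2 = (2*K*(1-X) - dt)/denom = 0.0909.
O2 = C0*I2 + C1*I1 + C2*O1
   = 0.0909*47 + 0.8182*86 + 0.0909*92
   = 83.0 m^3/s.

83.0


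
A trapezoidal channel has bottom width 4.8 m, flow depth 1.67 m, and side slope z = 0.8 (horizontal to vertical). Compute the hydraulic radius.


For a trapezoidal section with side slope z:
A = (b + z*y)*y = (4.8 + 0.8*1.67)*1.67 = 10.247 m^2.
P = b + 2*y*sqrt(1 + z^2) = 4.8 + 2*1.67*sqrt(1 + 0.8^2) = 9.077 m.
R = A/P = 10.247 / 9.077 = 1.1289 m.

1.1289


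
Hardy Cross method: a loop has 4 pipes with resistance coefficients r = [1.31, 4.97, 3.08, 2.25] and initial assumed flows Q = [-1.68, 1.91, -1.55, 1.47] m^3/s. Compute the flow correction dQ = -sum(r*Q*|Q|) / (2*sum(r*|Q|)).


Numerator terms (r*Q*|Q|): 1.31*-1.68*|-1.68| = -3.6973; 4.97*1.91*|1.91| = 18.1311; 3.08*-1.55*|-1.55| = -7.3997; 2.25*1.47*|1.47| = 4.862.
Sum of numerator = 11.896.
Denominator terms (r*|Q|): 1.31*|-1.68| = 2.2008; 4.97*|1.91| = 9.4927; 3.08*|-1.55| = 4.774; 2.25*|1.47| = 3.3075.
2 * sum of denominator = 2 * 19.775 = 39.55.
dQ = -11.896 / 39.55 = -0.3008 m^3/s.

-0.3008


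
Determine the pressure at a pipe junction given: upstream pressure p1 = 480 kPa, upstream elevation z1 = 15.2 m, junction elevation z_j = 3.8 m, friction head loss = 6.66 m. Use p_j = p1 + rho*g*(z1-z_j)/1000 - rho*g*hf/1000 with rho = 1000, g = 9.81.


Junction pressure: p_j = p1 + rho*g*(z1 - z_j)/1000 - rho*g*hf/1000.
Elevation term = 1000*9.81*(15.2 - 3.8)/1000 = 111.834 kPa.
Friction term = 1000*9.81*6.66/1000 = 65.335 kPa.
p_j = 480 + 111.834 - 65.335 = 526.5 kPa.

526.5


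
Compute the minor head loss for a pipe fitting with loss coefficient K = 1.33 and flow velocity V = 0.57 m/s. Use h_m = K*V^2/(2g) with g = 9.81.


Minor loss formula: h_m = K * V^2/(2g).
V^2 = 0.57^2 = 0.3249.
V^2/(2g) = 0.3249 / 19.62 = 0.0166 m.
h_m = 1.33 * 0.0166 = 0.022 m.

0.022


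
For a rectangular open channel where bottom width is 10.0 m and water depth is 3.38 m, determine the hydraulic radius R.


For a rectangular section:
Flow area A = b * y = 10.0 * 3.38 = 33.8 m^2.
Wetted perimeter P = b + 2y = 10.0 + 2*3.38 = 16.76 m.
Hydraulic radius R = A/P = 33.8 / 16.76 = 2.0167 m.

2.0167


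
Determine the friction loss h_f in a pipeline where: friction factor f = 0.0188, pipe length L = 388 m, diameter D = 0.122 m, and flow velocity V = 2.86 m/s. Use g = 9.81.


Darcy-Weisbach equation: h_f = f * (L/D) * V^2/(2g).
f * L/D = 0.0188 * 388/0.122 = 59.7902.
V^2/(2g) = 2.86^2 / (2*9.81) = 8.1796 / 19.62 = 0.4169 m.
h_f = 59.7902 * 0.4169 = 24.927 m.

24.927


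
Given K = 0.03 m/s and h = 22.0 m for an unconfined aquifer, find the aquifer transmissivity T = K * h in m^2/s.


Transmissivity is defined as T = K * h.
T = 0.03 * 22.0
  = 0.66 m^2/s.

0.66


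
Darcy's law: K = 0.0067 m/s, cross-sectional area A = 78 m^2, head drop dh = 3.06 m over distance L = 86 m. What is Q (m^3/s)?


Darcy's law: Q = K * A * i, where i = dh/L.
Hydraulic gradient i = 3.06 / 86 = 0.035581.
Q = 0.0067 * 78 * 0.035581
  = 0.0186 m^3/s.

0.0186


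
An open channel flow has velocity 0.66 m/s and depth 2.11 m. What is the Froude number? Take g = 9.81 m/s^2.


The Froude number is defined as Fr = V / sqrt(g*y).
g*y = 9.81 * 2.11 = 20.6991.
sqrt(g*y) = sqrt(20.6991) = 4.5496.
Fr = 0.66 / 4.5496 = 0.1451.

0.1451


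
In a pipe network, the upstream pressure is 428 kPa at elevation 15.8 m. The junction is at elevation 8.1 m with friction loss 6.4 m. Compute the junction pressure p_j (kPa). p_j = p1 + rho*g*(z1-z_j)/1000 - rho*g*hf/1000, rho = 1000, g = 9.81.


Junction pressure: p_j = p1 + rho*g*(z1 - z_j)/1000 - rho*g*hf/1000.
Elevation term = 1000*9.81*(15.8 - 8.1)/1000 = 75.537 kPa.
Friction term = 1000*9.81*6.4/1000 = 62.784 kPa.
p_j = 428 + 75.537 - 62.784 = 440.75 kPa.

440.75


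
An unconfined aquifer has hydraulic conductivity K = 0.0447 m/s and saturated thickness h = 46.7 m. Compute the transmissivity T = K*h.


Transmissivity is defined as T = K * h.
T = 0.0447 * 46.7
  = 2.0875 m^2/s.

2.0875


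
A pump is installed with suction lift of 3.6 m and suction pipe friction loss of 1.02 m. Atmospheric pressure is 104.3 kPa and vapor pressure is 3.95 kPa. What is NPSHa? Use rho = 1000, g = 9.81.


NPSHa = p_atm/(rho*g) - z_s - hf_s - p_vap/(rho*g).
p_atm/(rho*g) = 104.3*1000 / (1000*9.81) = 10.632 m.
p_vap/(rho*g) = 3.95*1000 / (1000*9.81) = 0.403 m.
NPSHa = 10.632 - 3.6 - 1.02 - 0.403
      = 5.61 m.

5.61


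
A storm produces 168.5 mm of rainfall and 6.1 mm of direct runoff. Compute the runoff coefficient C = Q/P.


The runoff coefficient C = runoff depth / rainfall depth.
C = 6.1 / 168.5
  = 0.0362.

0.0362


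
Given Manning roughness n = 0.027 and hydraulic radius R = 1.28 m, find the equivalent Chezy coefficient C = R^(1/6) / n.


The Chezy coefficient relates to Manning's n through C = R^(1/6) / n.
R^(1/6) = 1.28^(1/6) = 1.042001.
C = 1.042001 / 0.027 = 38.59 m^(1/2)/s.

38.59


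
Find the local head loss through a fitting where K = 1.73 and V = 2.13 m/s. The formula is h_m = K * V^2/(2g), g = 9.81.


Minor loss formula: h_m = K * V^2/(2g).
V^2 = 2.13^2 = 4.5369.
V^2/(2g) = 4.5369 / 19.62 = 0.2312 m.
h_m = 1.73 * 0.2312 = 0.4 m.

0.4


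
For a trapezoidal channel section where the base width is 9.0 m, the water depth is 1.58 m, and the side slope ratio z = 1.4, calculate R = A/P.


For a trapezoidal section with side slope z:
A = (b + z*y)*y = (9.0 + 1.4*1.58)*1.58 = 17.715 m^2.
P = b + 2*y*sqrt(1 + z^2) = 9.0 + 2*1.58*sqrt(1 + 1.4^2) = 14.437 m.
R = A/P = 17.715 / 14.437 = 1.2271 m.

1.2271


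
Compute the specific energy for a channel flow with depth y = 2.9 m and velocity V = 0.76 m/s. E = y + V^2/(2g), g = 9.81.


Specific energy E = y + V^2/(2g).
Velocity head = V^2/(2g) = 0.76^2 / (2*9.81) = 0.5776 / 19.62 = 0.0294 m.
E = 2.9 + 0.0294 = 2.9294 m.

2.9294


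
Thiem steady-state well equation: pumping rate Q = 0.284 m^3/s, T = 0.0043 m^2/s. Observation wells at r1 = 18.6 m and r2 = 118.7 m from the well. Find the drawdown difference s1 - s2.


Thiem equation: s1 - s2 = Q/(2*pi*T) * ln(r2/r1).
ln(r2/r1) = ln(118.7/18.6) = 1.8534.
Q/(2*pi*T) = 0.284 / (2*pi*0.0043) = 0.284 / 0.027 = 10.5116.
s1 - s2 = 10.5116 * 1.8534 = 19.4826 m.

19.4826


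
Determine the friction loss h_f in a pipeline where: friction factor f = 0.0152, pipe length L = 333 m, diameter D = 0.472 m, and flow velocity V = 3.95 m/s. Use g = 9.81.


Darcy-Weisbach equation: h_f = f * (L/D) * V^2/(2g).
f * L/D = 0.0152 * 333/0.472 = 10.7237.
V^2/(2g) = 3.95^2 / (2*9.81) = 15.6025 / 19.62 = 0.7952 m.
h_f = 10.7237 * 0.7952 = 8.528 m.

8.528


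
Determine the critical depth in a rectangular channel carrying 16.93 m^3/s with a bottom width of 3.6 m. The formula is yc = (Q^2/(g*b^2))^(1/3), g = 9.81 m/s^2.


Using yc = (Q^2 / (g * b^2))^(1/3):
Q^2 = 16.93^2 = 286.62.
g * b^2 = 9.81 * 3.6^2 = 9.81 * 12.96 = 127.14.
Q^2 / (g*b^2) = 286.62 / 127.14 = 2.2544.
yc = 2.2544^(1/3) = 1.3112 m.

1.3112


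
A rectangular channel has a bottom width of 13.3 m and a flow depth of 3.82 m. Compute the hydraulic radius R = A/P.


For a rectangular section:
Flow area A = b * y = 13.3 * 3.82 = 50.81 m^2.
Wetted perimeter P = b + 2y = 13.3 + 2*3.82 = 20.94 m.
Hydraulic radius R = A/P = 50.81 / 20.94 = 2.4263 m.

2.4263


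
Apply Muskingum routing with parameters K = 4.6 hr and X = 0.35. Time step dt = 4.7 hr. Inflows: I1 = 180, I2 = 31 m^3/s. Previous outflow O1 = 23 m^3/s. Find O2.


Muskingum coefficients:
denom = 2*K*(1-X) + dt = 2*4.6*(1-0.35) + 4.7 = 10.68.
C0 = (dt - 2*K*X)/denom = (4.7 - 2*4.6*0.35)/10.68 = 0.1386.
C1 = (dt + 2*K*X)/denom = (4.7 + 2*4.6*0.35)/10.68 = 0.7416.
C2 = (2*K*(1-X) - dt)/denom = 0.1199.
O2 = C0*I2 + C1*I1 + C2*O1
   = 0.1386*31 + 0.7416*180 + 0.1199*23
   = 140.54 m^3/s.

140.54


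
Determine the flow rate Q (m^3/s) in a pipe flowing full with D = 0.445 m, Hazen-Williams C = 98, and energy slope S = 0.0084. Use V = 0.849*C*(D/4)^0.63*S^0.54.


For a full circular pipe, R = D/4 = 0.445/4 = 0.1113 m.
V = 0.849 * 98 * 0.1113^0.63 * 0.0084^0.54
  = 0.849 * 98 * 0.250708 * 0.075703
  = 1.5791 m/s.
Pipe area A = pi*D^2/4 = pi*0.445^2/4 = 0.1555 m^2.
Q = A * V = 0.1555 * 1.5791 = 0.2456 m^3/s.

0.2456


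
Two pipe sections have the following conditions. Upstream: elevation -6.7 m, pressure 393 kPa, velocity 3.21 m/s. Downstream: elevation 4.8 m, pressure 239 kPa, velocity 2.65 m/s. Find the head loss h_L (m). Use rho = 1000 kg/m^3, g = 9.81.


Total head at each section: H = z + p/(rho*g) + V^2/(2g).
H1 = -6.7 + 393*1000/(1000*9.81) + 3.21^2/(2*9.81)
   = -6.7 + 40.061 + 0.5252
   = 33.886 m.
H2 = 4.8 + 239*1000/(1000*9.81) + 2.65^2/(2*9.81)
   = 4.8 + 24.363 + 0.3579
   = 29.521 m.
h_L = H1 - H2 = 33.886 - 29.521 = 4.366 m.

4.366


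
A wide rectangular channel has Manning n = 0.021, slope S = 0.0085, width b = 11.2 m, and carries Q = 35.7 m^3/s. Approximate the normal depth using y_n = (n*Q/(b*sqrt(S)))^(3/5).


We use the wide-channel approximation y_n = (n*Q/(b*sqrt(S)))^(3/5).
sqrt(S) = sqrt(0.0085) = 0.092195.
Numerator: n*Q = 0.021 * 35.7 = 0.7497.
Denominator: b*sqrt(S) = 11.2 * 0.092195 = 1.032584.
arg = 0.726.
y_n = 0.726^(3/5) = 0.8252 m.

0.8252


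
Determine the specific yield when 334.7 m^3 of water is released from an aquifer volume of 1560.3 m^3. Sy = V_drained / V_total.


Specific yield Sy = Volume drained / Total volume.
Sy = 334.7 / 1560.3
   = 0.2145.

0.2145


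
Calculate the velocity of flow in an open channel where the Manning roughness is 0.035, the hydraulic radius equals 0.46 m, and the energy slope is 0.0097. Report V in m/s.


Manning's equation gives V = (1/n) * R^(2/3) * S^(1/2).
First, compute R^(2/3) = 0.46^(2/3) = 0.5959.
Next, S^(1/2) = 0.0097^(1/2) = 0.098489.
Then 1/n = 1/0.035 = 28.57.
V = 28.57 * 0.5959 * 0.098489 = 1.6768 m/s.

1.6768


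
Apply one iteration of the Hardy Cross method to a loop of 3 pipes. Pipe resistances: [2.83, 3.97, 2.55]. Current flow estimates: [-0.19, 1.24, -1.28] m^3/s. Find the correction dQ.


Numerator terms (r*Q*|Q|): 2.83*-0.19*|-0.19| = -0.1022; 3.97*1.24*|1.24| = 6.1043; 2.55*-1.28*|-1.28| = -4.1779.
Sum of numerator = 1.8242.
Denominator terms (r*|Q|): 2.83*|-0.19| = 0.5377; 3.97*|1.24| = 4.9228; 2.55*|-1.28| = 3.264.
2 * sum of denominator = 2 * 8.7245 = 17.449.
dQ = -1.8242 / 17.449 = -0.1045 m^3/s.

-0.1045


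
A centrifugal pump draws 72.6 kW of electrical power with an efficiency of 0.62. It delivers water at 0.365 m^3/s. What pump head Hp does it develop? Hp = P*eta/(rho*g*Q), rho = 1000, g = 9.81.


Pump head formula: Hp = P * eta / (rho * g * Q).
Numerator: P * eta = 72.6 * 1000 * 0.62 = 45012.0 W.
Denominator: rho * g * Q = 1000 * 9.81 * 0.365 = 3580.65.
Hp = 45012.0 / 3580.65 = 12.57 m.

12.57


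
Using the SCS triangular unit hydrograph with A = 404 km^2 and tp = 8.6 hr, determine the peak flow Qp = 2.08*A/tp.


SCS formula: Qp = 2.08 * A / tp.
Qp = 2.08 * 404 / 8.6
   = 840.32 / 8.6
   = 97.71 m^3/s per cm.

97.71


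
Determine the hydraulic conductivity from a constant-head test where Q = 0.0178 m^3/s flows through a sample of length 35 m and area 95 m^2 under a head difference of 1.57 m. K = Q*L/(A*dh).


From K = Q*L / (A*dh):
Numerator: Q*L = 0.0178 * 35 = 0.623.
Denominator: A*dh = 95 * 1.57 = 149.15.
K = 0.623 / 149.15 = 0.004177 m/s.

0.004177


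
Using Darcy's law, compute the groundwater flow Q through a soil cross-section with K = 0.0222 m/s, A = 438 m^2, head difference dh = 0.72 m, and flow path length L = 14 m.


Darcy's law: Q = K * A * i, where i = dh/L.
Hydraulic gradient i = 0.72 / 14 = 0.051429.
Q = 0.0222 * 438 * 0.051429
  = 0.5001 m^3/s.

0.5001


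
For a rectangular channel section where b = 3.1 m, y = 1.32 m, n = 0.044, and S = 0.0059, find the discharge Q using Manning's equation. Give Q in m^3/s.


For a rectangular channel, the cross-sectional area A = b * y = 3.1 * 1.32 = 4.09 m^2.
The wetted perimeter P = b + 2y = 3.1 + 2*1.32 = 5.74 m.
Hydraulic radius R = A/P = 4.09/5.74 = 0.7129 m.
Velocity V = (1/n)*R^(2/3)*S^(1/2) = (1/0.044)*0.7129^(2/3)*0.0059^(1/2) = 1.3931 m/s.
Discharge Q = A * V = 4.09 * 1.3931 = 5.701 m^3/s.

5.701


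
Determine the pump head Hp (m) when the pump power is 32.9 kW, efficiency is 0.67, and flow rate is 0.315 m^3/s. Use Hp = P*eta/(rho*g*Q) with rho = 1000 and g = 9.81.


Pump head formula: Hp = P * eta / (rho * g * Q).
Numerator: P * eta = 32.9 * 1000 * 0.67 = 22043.0 W.
Denominator: rho * g * Q = 1000 * 9.81 * 0.315 = 3090.15.
Hp = 22043.0 / 3090.15 = 7.13 m.

7.13


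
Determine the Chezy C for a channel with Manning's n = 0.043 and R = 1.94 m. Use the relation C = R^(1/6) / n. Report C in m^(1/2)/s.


The Chezy coefficient relates to Manning's n through C = R^(1/6) / n.
R^(1/6) = 1.94^(1/6) = 1.116778.
C = 1.116778 / 0.043 = 25.97 m^(1/2)/s.

25.97


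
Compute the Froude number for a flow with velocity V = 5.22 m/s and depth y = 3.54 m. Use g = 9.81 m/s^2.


The Froude number is defined as Fr = V / sqrt(g*y).
g*y = 9.81 * 3.54 = 34.7274.
sqrt(g*y) = sqrt(34.7274) = 5.893.
Fr = 5.22 / 5.893 = 0.8858.

0.8858


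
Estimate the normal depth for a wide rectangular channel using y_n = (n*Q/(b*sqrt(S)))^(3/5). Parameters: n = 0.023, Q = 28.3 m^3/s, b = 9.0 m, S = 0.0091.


We use the wide-channel approximation y_n = (n*Q/(b*sqrt(S)))^(3/5).
sqrt(S) = sqrt(0.0091) = 0.095394.
Numerator: n*Q = 0.023 * 28.3 = 0.6509.
Denominator: b*sqrt(S) = 9.0 * 0.095394 = 0.858546.
arg = 0.7581.
y_n = 0.7581^(3/5) = 0.8469 m.

0.8469


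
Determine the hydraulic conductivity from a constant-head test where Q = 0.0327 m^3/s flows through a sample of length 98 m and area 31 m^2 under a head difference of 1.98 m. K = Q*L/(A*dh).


From K = Q*L / (A*dh):
Numerator: Q*L = 0.0327 * 98 = 3.2046.
Denominator: A*dh = 31 * 1.98 = 61.38.
K = 3.2046 / 61.38 = 0.052209 m/s.

0.052209


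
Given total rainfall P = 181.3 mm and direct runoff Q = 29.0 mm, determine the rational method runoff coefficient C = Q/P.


The runoff coefficient C = runoff depth / rainfall depth.
C = 29.0 / 181.3
  = 0.16.

0.16


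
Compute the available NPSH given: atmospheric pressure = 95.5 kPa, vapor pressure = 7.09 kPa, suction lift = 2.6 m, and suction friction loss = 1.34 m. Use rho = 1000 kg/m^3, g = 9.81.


NPSHa = p_atm/(rho*g) - z_s - hf_s - p_vap/(rho*g).
p_atm/(rho*g) = 95.5*1000 / (1000*9.81) = 9.735 m.
p_vap/(rho*g) = 7.09*1000 / (1000*9.81) = 0.723 m.
NPSHa = 9.735 - 2.6 - 1.34 - 0.723
      = 5.07 m.

5.07


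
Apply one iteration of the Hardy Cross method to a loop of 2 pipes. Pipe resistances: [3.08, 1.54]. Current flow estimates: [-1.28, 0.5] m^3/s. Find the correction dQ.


Numerator terms (r*Q*|Q|): 3.08*-1.28*|-1.28| = -5.0463; 1.54*0.5*|0.5| = 0.385.
Sum of numerator = -4.6613.
Denominator terms (r*|Q|): 3.08*|-1.28| = 3.9424; 1.54*|0.5| = 0.77.
2 * sum of denominator = 2 * 4.7124 = 9.4248.
dQ = --4.6613 / 9.4248 = 0.4946 m^3/s.

0.4946


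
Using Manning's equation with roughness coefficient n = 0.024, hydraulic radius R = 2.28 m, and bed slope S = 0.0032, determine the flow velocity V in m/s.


Manning's equation gives V = (1/n) * R^(2/3) * S^(1/2).
First, compute R^(2/3) = 2.28^(2/3) = 1.7323.
Next, S^(1/2) = 0.0032^(1/2) = 0.056569.
Then 1/n = 1/0.024 = 41.67.
V = 41.67 * 1.7323 * 0.056569 = 4.0831 m/s.

4.0831


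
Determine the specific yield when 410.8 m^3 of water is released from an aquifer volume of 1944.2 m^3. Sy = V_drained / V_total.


Specific yield Sy = Volume drained / Total volume.
Sy = 410.8 / 1944.2
   = 0.2113.

0.2113


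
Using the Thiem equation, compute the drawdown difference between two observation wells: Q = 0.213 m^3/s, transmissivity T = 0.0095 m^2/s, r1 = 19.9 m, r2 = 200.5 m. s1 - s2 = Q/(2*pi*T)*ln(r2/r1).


Thiem equation: s1 - s2 = Q/(2*pi*T) * ln(r2/r1).
ln(r2/r1) = ln(200.5/19.9) = 2.3101.
Q/(2*pi*T) = 0.213 / (2*pi*0.0095) = 0.213 / 0.0597 = 3.5684.
s1 - s2 = 3.5684 * 2.3101 = 8.2434 m.

8.2434


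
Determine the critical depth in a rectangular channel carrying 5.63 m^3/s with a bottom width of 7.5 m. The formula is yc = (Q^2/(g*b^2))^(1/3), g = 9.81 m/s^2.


Using yc = (Q^2 / (g * b^2))^(1/3):
Q^2 = 5.63^2 = 31.7.
g * b^2 = 9.81 * 7.5^2 = 9.81 * 56.25 = 551.81.
Q^2 / (g*b^2) = 31.7 / 551.81 = 0.0574.
yc = 0.0574^(1/3) = 0.3858 m.

0.3858


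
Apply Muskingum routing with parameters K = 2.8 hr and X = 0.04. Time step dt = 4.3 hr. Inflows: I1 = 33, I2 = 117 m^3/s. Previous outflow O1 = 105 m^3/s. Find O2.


Muskingum coefficients:
denom = 2*K*(1-X) + dt = 2*2.8*(1-0.04) + 4.3 = 9.676.
C0 = (dt - 2*K*X)/denom = (4.3 - 2*2.8*0.04)/9.676 = 0.4212.
C1 = (dt + 2*K*X)/denom = (4.3 + 2*2.8*0.04)/9.676 = 0.4675.
C2 = (2*K*(1-X) - dt)/denom = 0.1112.
O2 = C0*I2 + C1*I1 + C2*O1
   = 0.4212*117 + 0.4675*33 + 0.1112*105
   = 76.39 m^3/s.

76.39


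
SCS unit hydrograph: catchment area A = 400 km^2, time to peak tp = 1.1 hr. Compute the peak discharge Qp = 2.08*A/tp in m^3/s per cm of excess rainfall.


SCS formula: Qp = 2.08 * A / tp.
Qp = 2.08 * 400 / 1.1
   = 832.0 / 1.1
   = 756.36 m^3/s per cm.

756.36


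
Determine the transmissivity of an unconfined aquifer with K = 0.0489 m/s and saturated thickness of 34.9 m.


Transmissivity is defined as T = K * h.
T = 0.0489 * 34.9
  = 1.7066 m^2/s.

1.7066


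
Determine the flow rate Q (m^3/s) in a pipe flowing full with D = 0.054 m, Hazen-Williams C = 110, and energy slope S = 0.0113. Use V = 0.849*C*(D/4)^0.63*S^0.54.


For a full circular pipe, R = D/4 = 0.054/4 = 0.0135 m.
V = 0.849 * 110 * 0.0135^0.63 * 0.0113^0.54
  = 0.849 * 110 * 0.066391 * 0.088851
  = 0.5509 m/s.
Pipe area A = pi*D^2/4 = pi*0.054^2/4 = 0.0023 m^2.
Q = A * V = 0.0023 * 0.5509 = 0.0013 m^3/s.

0.0013


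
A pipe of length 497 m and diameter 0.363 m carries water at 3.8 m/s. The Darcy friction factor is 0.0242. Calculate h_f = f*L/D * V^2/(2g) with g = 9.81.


Darcy-Weisbach equation: h_f = f * (L/D) * V^2/(2g).
f * L/D = 0.0242 * 497/0.363 = 33.1333.
V^2/(2g) = 3.8^2 / (2*9.81) = 14.44 / 19.62 = 0.736 m.
h_f = 33.1333 * 0.736 = 24.386 m.

24.386


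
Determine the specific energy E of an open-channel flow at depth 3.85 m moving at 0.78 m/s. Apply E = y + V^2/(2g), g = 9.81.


Specific energy E = y + V^2/(2g).
Velocity head = V^2/(2g) = 0.78^2 / (2*9.81) = 0.6084 / 19.62 = 0.031 m.
E = 3.85 + 0.031 = 3.881 m.

3.881


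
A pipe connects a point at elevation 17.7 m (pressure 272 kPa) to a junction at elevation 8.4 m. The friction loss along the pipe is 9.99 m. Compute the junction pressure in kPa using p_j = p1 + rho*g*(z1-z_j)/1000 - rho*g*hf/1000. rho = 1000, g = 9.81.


Junction pressure: p_j = p1 + rho*g*(z1 - z_j)/1000 - rho*g*hf/1000.
Elevation term = 1000*9.81*(17.7 - 8.4)/1000 = 91.233 kPa.
Friction term = 1000*9.81*9.99/1000 = 98.002 kPa.
p_j = 272 + 91.233 - 98.002 = 265.23 kPa.

265.23


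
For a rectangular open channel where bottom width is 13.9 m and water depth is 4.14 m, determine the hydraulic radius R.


For a rectangular section:
Flow area A = b * y = 13.9 * 4.14 = 57.55 m^2.
Wetted perimeter P = b + 2y = 13.9 + 2*4.14 = 22.18 m.
Hydraulic radius R = A/P = 57.55 / 22.18 = 2.5945 m.

2.5945


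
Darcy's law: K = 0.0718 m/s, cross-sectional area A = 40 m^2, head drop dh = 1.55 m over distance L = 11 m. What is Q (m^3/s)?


Darcy's law: Q = K * A * i, where i = dh/L.
Hydraulic gradient i = 1.55 / 11 = 0.140909.
Q = 0.0718 * 40 * 0.140909
  = 0.4047 m^3/s.

0.4047


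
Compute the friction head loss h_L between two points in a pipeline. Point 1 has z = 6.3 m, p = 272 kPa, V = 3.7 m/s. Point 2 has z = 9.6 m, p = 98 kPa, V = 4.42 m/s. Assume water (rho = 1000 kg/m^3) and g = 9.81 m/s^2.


Total head at each section: H = z + p/(rho*g) + V^2/(2g).
H1 = 6.3 + 272*1000/(1000*9.81) + 3.7^2/(2*9.81)
   = 6.3 + 27.727 + 0.6978
   = 34.725 m.
H2 = 9.6 + 98*1000/(1000*9.81) + 4.42^2/(2*9.81)
   = 9.6 + 9.99 + 0.9957
   = 20.586 m.
h_L = H1 - H2 = 34.725 - 20.586 = 14.139 m.

14.139


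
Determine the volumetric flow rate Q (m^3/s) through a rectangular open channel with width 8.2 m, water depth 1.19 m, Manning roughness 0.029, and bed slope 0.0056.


For a rectangular channel, the cross-sectional area A = b * y = 8.2 * 1.19 = 9.76 m^2.
The wetted perimeter P = b + 2y = 8.2 + 2*1.19 = 10.58 m.
Hydraulic radius R = A/P = 9.76/10.58 = 0.9223 m.
Velocity V = (1/n)*R^(2/3)*S^(1/2) = (1/0.029)*0.9223^(2/3)*0.0056^(1/2) = 2.445 m/s.
Discharge Q = A * V = 9.76 * 2.445 = 23.858 m^3/s.

23.858


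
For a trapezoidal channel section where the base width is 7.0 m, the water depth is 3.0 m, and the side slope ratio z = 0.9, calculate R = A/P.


For a trapezoidal section with side slope z:
A = (b + z*y)*y = (7.0 + 0.9*3.0)*3.0 = 29.1 m^2.
P = b + 2*y*sqrt(1 + z^2) = 7.0 + 2*3.0*sqrt(1 + 0.9^2) = 15.072 m.
R = A/P = 29.1 / 15.072 = 1.9307 m.

1.9307


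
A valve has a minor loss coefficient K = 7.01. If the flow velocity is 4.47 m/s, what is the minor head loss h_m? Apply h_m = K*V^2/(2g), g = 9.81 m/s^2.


Minor loss formula: h_m = K * V^2/(2g).
V^2 = 4.47^2 = 19.9809.
V^2/(2g) = 19.9809 / 19.62 = 1.0184 m.
h_m = 7.01 * 1.0184 = 7.1389 m.

7.1389


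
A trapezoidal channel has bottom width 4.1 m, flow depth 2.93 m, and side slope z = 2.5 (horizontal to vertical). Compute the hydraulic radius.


For a trapezoidal section with side slope z:
A = (b + z*y)*y = (4.1 + 2.5*2.93)*2.93 = 33.475 m^2.
P = b + 2*y*sqrt(1 + z^2) = 4.1 + 2*2.93*sqrt(1 + 2.5^2) = 19.879 m.
R = A/P = 33.475 / 19.879 = 1.684 m.

1.684


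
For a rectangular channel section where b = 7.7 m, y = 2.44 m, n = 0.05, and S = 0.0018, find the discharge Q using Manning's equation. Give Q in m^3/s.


For a rectangular channel, the cross-sectional area A = b * y = 7.7 * 2.44 = 18.79 m^2.
The wetted perimeter P = b + 2y = 7.7 + 2*2.44 = 12.58 m.
Hydraulic radius R = A/P = 18.79/12.58 = 1.4935 m.
Velocity V = (1/n)*R^(2/3)*S^(1/2) = (1/0.05)*1.4935^(2/3)*0.0018^(1/2) = 1.1087 m/s.
Discharge Q = A * V = 18.79 * 1.1087 = 20.83 m^3/s.

20.83


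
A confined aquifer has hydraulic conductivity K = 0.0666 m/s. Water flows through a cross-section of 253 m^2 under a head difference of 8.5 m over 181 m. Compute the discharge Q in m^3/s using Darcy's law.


Darcy's law: Q = K * A * i, where i = dh/L.
Hydraulic gradient i = 8.5 / 181 = 0.046961.
Q = 0.0666 * 253 * 0.046961
  = 0.7913 m^3/s.

0.7913


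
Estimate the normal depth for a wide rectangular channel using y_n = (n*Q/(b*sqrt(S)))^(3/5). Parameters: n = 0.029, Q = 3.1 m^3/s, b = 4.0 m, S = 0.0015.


We use the wide-channel approximation y_n = (n*Q/(b*sqrt(S)))^(3/5).
sqrt(S) = sqrt(0.0015) = 0.03873.
Numerator: n*Q = 0.029 * 3.1 = 0.0899.
Denominator: b*sqrt(S) = 4.0 * 0.03873 = 0.15492.
arg = 0.5803.
y_n = 0.5803^(3/5) = 0.7214 m.

0.7214


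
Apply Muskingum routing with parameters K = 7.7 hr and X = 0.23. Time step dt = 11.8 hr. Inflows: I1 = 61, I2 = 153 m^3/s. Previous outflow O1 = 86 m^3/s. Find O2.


Muskingum coefficients:
denom = 2*K*(1-X) + dt = 2*7.7*(1-0.23) + 11.8 = 23.658.
C0 = (dt - 2*K*X)/denom = (11.8 - 2*7.7*0.23)/23.658 = 0.3491.
C1 = (dt + 2*K*X)/denom = (11.8 + 2*7.7*0.23)/23.658 = 0.6485.
C2 = (2*K*(1-X) - dt)/denom = 0.0025.
O2 = C0*I2 + C1*I1 + C2*O1
   = 0.3491*153 + 0.6485*61 + 0.0025*86
   = 93.17 m^3/s.

93.17


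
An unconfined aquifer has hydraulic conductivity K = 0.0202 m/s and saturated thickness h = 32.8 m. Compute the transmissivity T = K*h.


Transmissivity is defined as T = K * h.
T = 0.0202 * 32.8
  = 0.6626 m^2/s.

0.6626


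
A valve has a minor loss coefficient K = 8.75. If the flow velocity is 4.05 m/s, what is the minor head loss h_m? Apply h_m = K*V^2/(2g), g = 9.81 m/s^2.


Minor loss formula: h_m = K * V^2/(2g).
V^2 = 4.05^2 = 16.4025.
V^2/(2g) = 16.4025 / 19.62 = 0.836 m.
h_m = 8.75 * 0.836 = 7.3151 m.

7.3151
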